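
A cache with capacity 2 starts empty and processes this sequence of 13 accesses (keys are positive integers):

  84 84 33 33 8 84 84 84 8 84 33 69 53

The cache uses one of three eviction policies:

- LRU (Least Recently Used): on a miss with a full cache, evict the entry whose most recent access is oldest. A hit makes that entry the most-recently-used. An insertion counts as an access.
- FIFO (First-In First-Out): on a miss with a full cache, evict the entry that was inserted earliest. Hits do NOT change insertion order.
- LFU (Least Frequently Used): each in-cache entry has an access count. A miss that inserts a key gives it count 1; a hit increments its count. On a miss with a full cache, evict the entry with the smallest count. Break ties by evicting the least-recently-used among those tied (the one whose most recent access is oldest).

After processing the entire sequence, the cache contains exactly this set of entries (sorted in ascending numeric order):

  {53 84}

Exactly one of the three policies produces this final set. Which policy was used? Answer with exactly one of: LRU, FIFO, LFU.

Answer: LFU

Derivation:
Simulating under each policy and comparing final sets:
  LRU: final set = {53 69} -> differs
  FIFO: final set = {53 69} -> differs
  LFU: final set = {53 84} -> MATCHES target
Only LFU produces the target set.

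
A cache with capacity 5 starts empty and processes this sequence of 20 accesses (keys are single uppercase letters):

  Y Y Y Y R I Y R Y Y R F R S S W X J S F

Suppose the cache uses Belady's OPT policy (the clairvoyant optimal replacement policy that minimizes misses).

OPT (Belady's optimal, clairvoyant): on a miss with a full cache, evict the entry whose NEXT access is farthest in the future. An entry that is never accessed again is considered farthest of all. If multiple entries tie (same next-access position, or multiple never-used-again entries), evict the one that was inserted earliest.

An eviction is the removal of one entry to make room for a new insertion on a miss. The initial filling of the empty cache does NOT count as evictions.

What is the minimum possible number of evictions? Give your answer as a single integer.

OPT (Belady) simulation (capacity=5):
  1. access Y: MISS. Cache: [Y]
  2. access Y: HIT. Next use of Y: step 3. Cache: [Y]
  3. access Y: HIT. Next use of Y: step 4. Cache: [Y]
  4. access Y: HIT. Next use of Y: step 7. Cache: [Y]
  5. access R: MISS. Cache: [Y R]
  6. access I: MISS. Cache: [Y R I]
  7. access Y: HIT. Next use of Y: step 9. Cache: [Y R I]
  8. access R: HIT. Next use of R: step 11. Cache: [Y R I]
  9. access Y: HIT. Next use of Y: step 10. Cache: [Y R I]
  10. access Y: HIT. Next use of Y: never. Cache: [Y R I]
  11. access R: HIT. Next use of R: step 13. Cache: [Y R I]
  12. access F: MISS. Cache: [Y R I F]
  13. access R: HIT. Next use of R: never. Cache: [Y R I F]
  14. access S: MISS. Cache: [Y R I F S]
  15. access S: HIT. Next use of S: step 19. Cache: [Y R I F S]
  16. access W: MISS, evict Y (next use: never). Cache: [R I F S W]
  17. access X: MISS, evict R (next use: never). Cache: [I F S W X]
  18. access J: MISS, evict I (next use: never). Cache: [F S W X J]
  19. access S: HIT. Next use of S: never. Cache: [F S W X J]
  20. access F: HIT. Next use of F: never. Cache: [F S W X J]
Total: 12 hits, 8 misses, 3 evictions

Answer: 3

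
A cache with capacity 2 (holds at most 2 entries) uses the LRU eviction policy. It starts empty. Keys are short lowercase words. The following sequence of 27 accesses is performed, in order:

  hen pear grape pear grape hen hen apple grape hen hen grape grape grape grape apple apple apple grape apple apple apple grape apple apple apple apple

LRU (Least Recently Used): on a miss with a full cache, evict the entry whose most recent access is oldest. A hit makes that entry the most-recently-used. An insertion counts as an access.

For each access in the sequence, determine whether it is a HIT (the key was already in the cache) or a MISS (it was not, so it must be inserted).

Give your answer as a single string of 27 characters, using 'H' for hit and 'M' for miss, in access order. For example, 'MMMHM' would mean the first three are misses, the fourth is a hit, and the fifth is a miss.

Answer: MMMHHMHMMMHHHHHMHHHHHHHHHHH

Derivation:
LRU simulation (capacity=2):
  1. access hen: MISS. Cache (LRU->MRU): [hen]
  2. access pear: MISS. Cache (LRU->MRU): [hen pear]
  3. access grape: MISS, evict hen. Cache (LRU->MRU): [pear grape]
  4. access pear: HIT. Cache (LRU->MRU): [grape pear]
  5. access grape: HIT. Cache (LRU->MRU): [pear grape]
  6. access hen: MISS, evict pear. Cache (LRU->MRU): [grape hen]
  7. access hen: HIT. Cache (LRU->MRU): [grape hen]
  8. access apple: MISS, evict grape. Cache (LRU->MRU): [hen apple]
  9. access grape: MISS, evict hen. Cache (LRU->MRU): [apple grape]
  10. access hen: MISS, evict apple. Cache (LRU->MRU): [grape hen]
  11. access hen: HIT. Cache (LRU->MRU): [grape hen]
  12. access grape: HIT. Cache (LRU->MRU): [hen grape]
  13. access grape: HIT. Cache (LRU->MRU): [hen grape]
  14. access grape: HIT. Cache (LRU->MRU): [hen grape]
  15. access grape: HIT. Cache (LRU->MRU): [hen grape]
  16. access apple: MISS, evict hen. Cache (LRU->MRU): [grape apple]
  17. access apple: HIT. Cache (LRU->MRU): [grape apple]
  18. access apple: HIT. Cache (LRU->MRU): [grape apple]
  19. access grape: HIT. Cache (LRU->MRU): [apple grape]
  20. access apple: HIT. Cache (LRU->MRU): [grape apple]
  21. access apple: HIT. Cache (LRU->MRU): [grape apple]
  22. access apple: HIT. Cache (LRU->MRU): [grape apple]
  23. access grape: HIT. Cache (LRU->MRU): [apple grape]
  24. access apple: HIT. Cache (LRU->MRU): [grape apple]
  25. access apple: HIT. Cache (LRU->MRU): [grape apple]
  26. access apple: HIT. Cache (LRU->MRU): [grape apple]
  27. access apple: HIT. Cache (LRU->MRU): [grape apple]
Total: 19 hits, 8 misses, 6 evictions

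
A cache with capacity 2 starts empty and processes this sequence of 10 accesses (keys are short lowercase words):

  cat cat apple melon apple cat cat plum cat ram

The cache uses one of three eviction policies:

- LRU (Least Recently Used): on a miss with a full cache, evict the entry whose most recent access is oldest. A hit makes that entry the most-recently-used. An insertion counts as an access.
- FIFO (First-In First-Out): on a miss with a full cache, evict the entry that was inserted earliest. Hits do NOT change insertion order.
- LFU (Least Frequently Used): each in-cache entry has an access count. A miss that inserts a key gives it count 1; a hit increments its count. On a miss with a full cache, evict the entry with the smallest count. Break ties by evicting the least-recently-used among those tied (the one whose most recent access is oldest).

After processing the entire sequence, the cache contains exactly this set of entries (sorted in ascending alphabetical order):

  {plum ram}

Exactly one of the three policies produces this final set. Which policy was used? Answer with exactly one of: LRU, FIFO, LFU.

Answer: FIFO

Derivation:
Simulating under each policy and comparing final sets:
  LRU: final set = {cat ram} -> differs
  FIFO: final set = {plum ram} -> MATCHES target
  LFU: final set = {cat ram} -> differs
Only FIFO produces the target set.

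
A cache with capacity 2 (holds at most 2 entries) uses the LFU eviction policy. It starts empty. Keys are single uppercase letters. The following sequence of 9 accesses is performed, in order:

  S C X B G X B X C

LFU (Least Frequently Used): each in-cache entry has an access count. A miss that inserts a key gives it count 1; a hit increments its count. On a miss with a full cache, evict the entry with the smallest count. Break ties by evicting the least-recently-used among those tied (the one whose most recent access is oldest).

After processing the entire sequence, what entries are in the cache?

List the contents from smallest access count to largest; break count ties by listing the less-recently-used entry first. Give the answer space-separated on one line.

LFU simulation (capacity=2):
  1. access S: MISS. Cache: [S(c=1)]
  2. access C: MISS. Cache: [S(c=1) C(c=1)]
  3. access X: MISS, evict S(c=1). Cache: [C(c=1) X(c=1)]
  4. access B: MISS, evict C(c=1). Cache: [X(c=1) B(c=1)]
  5. access G: MISS, evict X(c=1). Cache: [B(c=1) G(c=1)]
  6. access X: MISS, evict B(c=1). Cache: [G(c=1) X(c=1)]
  7. access B: MISS, evict G(c=1). Cache: [X(c=1) B(c=1)]
  8. access X: HIT, count now 2. Cache: [B(c=1) X(c=2)]
  9. access C: MISS, evict B(c=1). Cache: [C(c=1) X(c=2)]
Total: 1 hits, 8 misses, 6 evictions

Answer: C X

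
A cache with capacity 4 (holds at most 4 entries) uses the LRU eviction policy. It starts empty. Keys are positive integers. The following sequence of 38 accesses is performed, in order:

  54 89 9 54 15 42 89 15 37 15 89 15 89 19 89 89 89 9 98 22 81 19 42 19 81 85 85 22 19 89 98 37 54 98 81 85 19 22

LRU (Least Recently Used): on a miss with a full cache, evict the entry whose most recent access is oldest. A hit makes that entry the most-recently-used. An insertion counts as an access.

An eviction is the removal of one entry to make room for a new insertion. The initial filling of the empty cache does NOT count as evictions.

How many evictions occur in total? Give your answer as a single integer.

LRU simulation (capacity=4):
  1. access 54: MISS. Cache (LRU->MRU): [54]
  2. access 89: MISS. Cache (LRU->MRU): [54 89]
  3. access 9: MISS. Cache (LRU->MRU): [54 89 9]
  4. access 54: HIT. Cache (LRU->MRU): [89 9 54]
  5. access 15: MISS. Cache (LRU->MRU): [89 9 54 15]
  6. access 42: MISS, evict 89. Cache (LRU->MRU): [9 54 15 42]
  7. access 89: MISS, evict 9. Cache (LRU->MRU): [54 15 42 89]
  8. access 15: HIT. Cache (LRU->MRU): [54 42 89 15]
  9. access 37: MISS, evict 54. Cache (LRU->MRU): [42 89 15 37]
  10. access 15: HIT. Cache (LRU->MRU): [42 89 37 15]
  11. access 89: HIT. Cache (LRU->MRU): [42 37 15 89]
  12. access 15: HIT. Cache (LRU->MRU): [42 37 89 15]
  13. access 89: HIT. Cache (LRU->MRU): [42 37 15 89]
  14. access 19: MISS, evict 42. Cache (LRU->MRU): [37 15 89 19]
  15. access 89: HIT. Cache (LRU->MRU): [37 15 19 89]
  16. access 89: HIT. Cache (LRU->MRU): [37 15 19 89]
  17. access 89: HIT. Cache (LRU->MRU): [37 15 19 89]
  18. access 9: MISS, evict 37. Cache (LRU->MRU): [15 19 89 9]
  19. access 98: MISS, evict 15. Cache (LRU->MRU): [19 89 9 98]
  20. access 22: MISS, evict 19. Cache (LRU->MRU): [89 9 98 22]
  21. access 81: MISS, evict 89. Cache (LRU->MRU): [9 98 22 81]
  22. access 19: MISS, evict 9. Cache (LRU->MRU): [98 22 81 19]
  23. access 42: MISS, evict 98. Cache (LRU->MRU): [22 81 19 42]
  24. access 19: HIT. Cache (LRU->MRU): [22 81 42 19]
  25. access 81: HIT. Cache (LRU->MRU): [22 42 19 81]
  26. access 85: MISS, evict 22. Cache (LRU->MRU): [42 19 81 85]
  27. access 85: HIT. Cache (LRU->MRU): [42 19 81 85]
  28. access 22: MISS, evict 42. Cache (LRU->MRU): [19 81 85 22]
  29. access 19: HIT. Cache (LRU->MRU): [81 85 22 19]
  30. access 89: MISS, evict 81. Cache (LRU->MRU): [85 22 19 89]
  31. access 98: MISS, evict 85. Cache (LRU->MRU): [22 19 89 98]
  32. access 37: MISS, evict 22. Cache (LRU->MRU): [19 89 98 37]
  33. access 54: MISS, evict 19. Cache (LRU->MRU): [89 98 37 54]
  34. access 98: HIT. Cache (LRU->MRU): [89 37 54 98]
  35. access 81: MISS, evict 89. Cache (LRU->MRU): [37 54 98 81]
  36. access 85: MISS, evict 37. Cache (LRU->MRU): [54 98 81 85]
  37. access 19: MISS, evict 54. Cache (LRU->MRU): [98 81 85 19]
  38. access 22: MISS, evict 98. Cache (LRU->MRU): [81 85 19 22]
Total: 14 hits, 24 misses, 20 evictions

Answer: 20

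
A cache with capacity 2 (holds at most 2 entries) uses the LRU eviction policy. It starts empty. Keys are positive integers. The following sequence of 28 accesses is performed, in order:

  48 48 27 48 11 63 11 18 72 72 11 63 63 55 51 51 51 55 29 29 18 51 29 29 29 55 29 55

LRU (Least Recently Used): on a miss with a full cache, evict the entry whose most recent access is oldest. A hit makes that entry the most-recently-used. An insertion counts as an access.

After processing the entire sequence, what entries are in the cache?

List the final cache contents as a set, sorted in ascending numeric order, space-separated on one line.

Answer: 29 55

Derivation:
LRU simulation (capacity=2):
  1. access 48: MISS. Cache (LRU->MRU): [48]
  2. access 48: HIT. Cache (LRU->MRU): [48]
  3. access 27: MISS. Cache (LRU->MRU): [48 27]
  4. access 48: HIT. Cache (LRU->MRU): [27 48]
  5. access 11: MISS, evict 27. Cache (LRU->MRU): [48 11]
  6. access 63: MISS, evict 48. Cache (LRU->MRU): [11 63]
  7. access 11: HIT. Cache (LRU->MRU): [63 11]
  8. access 18: MISS, evict 63. Cache (LRU->MRU): [11 18]
  9. access 72: MISS, evict 11. Cache (LRU->MRU): [18 72]
  10. access 72: HIT. Cache (LRU->MRU): [18 72]
  11. access 11: MISS, evict 18. Cache (LRU->MRU): [72 11]
  12. access 63: MISS, evict 72. Cache (LRU->MRU): [11 63]
  13. access 63: HIT. Cache (LRU->MRU): [11 63]
  14. access 55: MISS, evict 11. Cache (LRU->MRU): [63 55]
  15. access 51: MISS, evict 63. Cache (LRU->MRU): [55 51]
  16. access 51: HIT. Cache (LRU->MRU): [55 51]
  17. access 51: HIT. Cache (LRU->MRU): [55 51]
  18. access 55: HIT. Cache (LRU->MRU): [51 55]
  19. access 29: MISS, evict 51. Cache (LRU->MRU): [55 29]
  20. access 29: HIT. Cache (LRU->MRU): [55 29]
  21. access 18: MISS, evict 55. Cache (LRU->MRU): [29 18]
  22. access 51: MISS, evict 29. Cache (LRU->MRU): [18 51]
  23. access 29: MISS, evict 18. Cache (LRU->MRU): [51 29]
  24. access 29: HIT. Cache (LRU->MRU): [51 29]
  25. access 29: HIT. Cache (LRU->MRU): [51 29]
  26. access 55: MISS, evict 51. Cache (LRU->MRU): [29 55]
  27. access 29: HIT. Cache (LRU->MRU): [55 29]
  28. access 55: HIT. Cache (LRU->MRU): [29 55]
Total: 13 hits, 15 misses, 13 evictions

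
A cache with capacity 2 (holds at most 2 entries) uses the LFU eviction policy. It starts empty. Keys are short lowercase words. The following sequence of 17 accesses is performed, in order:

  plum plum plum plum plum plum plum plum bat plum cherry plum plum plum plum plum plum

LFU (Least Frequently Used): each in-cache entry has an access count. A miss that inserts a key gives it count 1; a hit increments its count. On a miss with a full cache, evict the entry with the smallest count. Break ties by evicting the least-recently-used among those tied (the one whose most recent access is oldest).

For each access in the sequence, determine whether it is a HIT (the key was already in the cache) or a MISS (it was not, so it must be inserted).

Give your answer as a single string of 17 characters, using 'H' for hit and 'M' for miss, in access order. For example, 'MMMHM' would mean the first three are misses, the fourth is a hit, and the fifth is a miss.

Answer: MHHHHHHHMHMHHHHHH

Derivation:
LFU simulation (capacity=2):
  1. access plum: MISS. Cache: [plum(c=1)]
  2. access plum: HIT, count now 2. Cache: [plum(c=2)]
  3. access plum: HIT, count now 3. Cache: [plum(c=3)]
  4. access plum: HIT, count now 4. Cache: [plum(c=4)]
  5. access plum: HIT, count now 5. Cache: [plum(c=5)]
  6. access plum: HIT, count now 6. Cache: [plum(c=6)]
  7. access plum: HIT, count now 7. Cache: [plum(c=7)]
  8. access plum: HIT, count now 8. Cache: [plum(c=8)]
  9. access bat: MISS. Cache: [bat(c=1) plum(c=8)]
  10. access plum: HIT, count now 9. Cache: [bat(c=1) plum(c=9)]
  11. access cherry: MISS, evict bat(c=1). Cache: [cherry(c=1) plum(c=9)]
  12. access plum: HIT, count now 10. Cache: [cherry(c=1) plum(c=10)]
  13. access plum: HIT, count now 11. Cache: [cherry(c=1) plum(c=11)]
  14. access plum: HIT, count now 12. Cache: [cherry(c=1) plum(c=12)]
  15. access plum: HIT, count now 13. Cache: [cherry(c=1) plum(c=13)]
  16. access plum: HIT, count now 14. Cache: [cherry(c=1) plum(c=14)]
  17. access plum: HIT, count now 15. Cache: [cherry(c=1) plum(c=15)]
Total: 14 hits, 3 misses, 1 evictions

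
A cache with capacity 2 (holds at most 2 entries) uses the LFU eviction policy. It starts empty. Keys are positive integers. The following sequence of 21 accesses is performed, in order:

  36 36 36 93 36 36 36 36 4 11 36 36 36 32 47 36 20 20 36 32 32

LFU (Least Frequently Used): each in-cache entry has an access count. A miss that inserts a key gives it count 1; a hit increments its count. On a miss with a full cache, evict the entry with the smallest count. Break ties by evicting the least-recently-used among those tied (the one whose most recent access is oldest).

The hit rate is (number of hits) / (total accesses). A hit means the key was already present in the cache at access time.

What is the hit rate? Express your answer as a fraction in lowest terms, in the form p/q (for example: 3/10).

LFU simulation (capacity=2):
  1. access 36: MISS. Cache: [36(c=1)]
  2. access 36: HIT, count now 2. Cache: [36(c=2)]
  3. access 36: HIT, count now 3. Cache: [36(c=3)]
  4. access 93: MISS. Cache: [93(c=1) 36(c=3)]
  5. access 36: HIT, count now 4. Cache: [93(c=1) 36(c=4)]
  6. access 36: HIT, count now 5. Cache: [93(c=1) 36(c=5)]
  7. access 36: HIT, count now 6. Cache: [93(c=1) 36(c=6)]
  8. access 36: HIT, count now 7. Cache: [93(c=1) 36(c=7)]
  9. access 4: MISS, evict 93(c=1). Cache: [4(c=1) 36(c=7)]
  10. access 11: MISS, evict 4(c=1). Cache: [11(c=1) 36(c=7)]
  11. access 36: HIT, count now 8. Cache: [11(c=1) 36(c=8)]
  12. access 36: HIT, count now 9. Cache: [11(c=1) 36(c=9)]
  13. access 36: HIT, count now 10. Cache: [11(c=1) 36(c=10)]
  14. access 32: MISS, evict 11(c=1). Cache: [32(c=1) 36(c=10)]
  15. access 47: MISS, evict 32(c=1). Cache: [47(c=1) 36(c=10)]
  16. access 36: HIT, count now 11. Cache: [47(c=1) 36(c=11)]
  17. access 20: MISS, evict 47(c=1). Cache: [20(c=1) 36(c=11)]
  18. access 20: HIT, count now 2. Cache: [20(c=2) 36(c=11)]
  19. access 36: HIT, count now 12. Cache: [20(c=2) 36(c=12)]
  20. access 32: MISS, evict 20(c=2). Cache: [32(c=1) 36(c=12)]
  21. access 32: HIT, count now 2. Cache: [32(c=2) 36(c=12)]
Total: 13 hits, 8 misses, 6 evictions

Hit rate = 13/21

Answer: 13/21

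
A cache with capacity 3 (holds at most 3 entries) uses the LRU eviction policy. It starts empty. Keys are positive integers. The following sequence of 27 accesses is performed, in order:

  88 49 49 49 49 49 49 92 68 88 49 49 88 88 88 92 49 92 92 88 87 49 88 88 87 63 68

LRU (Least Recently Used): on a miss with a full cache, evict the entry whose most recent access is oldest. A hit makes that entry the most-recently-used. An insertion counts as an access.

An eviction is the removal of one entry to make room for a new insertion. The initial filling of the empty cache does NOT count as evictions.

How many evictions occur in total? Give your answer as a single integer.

LRU simulation (capacity=3):
  1. access 88: MISS. Cache (LRU->MRU): [88]
  2. access 49: MISS. Cache (LRU->MRU): [88 49]
  3. access 49: HIT. Cache (LRU->MRU): [88 49]
  4. access 49: HIT. Cache (LRU->MRU): [88 49]
  5. access 49: HIT. Cache (LRU->MRU): [88 49]
  6. access 49: HIT. Cache (LRU->MRU): [88 49]
  7. access 49: HIT. Cache (LRU->MRU): [88 49]
  8. access 92: MISS. Cache (LRU->MRU): [88 49 92]
  9. access 68: MISS, evict 88. Cache (LRU->MRU): [49 92 68]
  10. access 88: MISS, evict 49. Cache (LRU->MRU): [92 68 88]
  11. access 49: MISS, evict 92. Cache (LRU->MRU): [68 88 49]
  12. access 49: HIT. Cache (LRU->MRU): [68 88 49]
  13. access 88: HIT. Cache (LRU->MRU): [68 49 88]
  14. access 88: HIT. Cache (LRU->MRU): [68 49 88]
  15. access 88: HIT. Cache (LRU->MRU): [68 49 88]
  16. access 92: MISS, evict 68. Cache (LRU->MRU): [49 88 92]
  17. access 49: HIT. Cache (LRU->MRU): [88 92 49]
  18. access 92: HIT. Cache (LRU->MRU): [88 49 92]
  19. access 92: HIT. Cache (LRU->MRU): [88 49 92]
  20. access 88: HIT. Cache (LRU->MRU): [49 92 88]
  21. access 87: MISS, evict 49. Cache (LRU->MRU): [92 88 87]
  22. access 49: MISS, evict 92. Cache (LRU->MRU): [88 87 49]
  23. access 88: HIT. Cache (LRU->MRU): [87 49 88]
  24. access 88: HIT. Cache (LRU->MRU): [87 49 88]
  25. access 87: HIT. Cache (LRU->MRU): [49 88 87]
  26. access 63: MISS, evict 49. Cache (LRU->MRU): [88 87 63]
  27. access 68: MISS, evict 88. Cache (LRU->MRU): [87 63 68]
Total: 16 hits, 11 misses, 8 evictions

Answer: 8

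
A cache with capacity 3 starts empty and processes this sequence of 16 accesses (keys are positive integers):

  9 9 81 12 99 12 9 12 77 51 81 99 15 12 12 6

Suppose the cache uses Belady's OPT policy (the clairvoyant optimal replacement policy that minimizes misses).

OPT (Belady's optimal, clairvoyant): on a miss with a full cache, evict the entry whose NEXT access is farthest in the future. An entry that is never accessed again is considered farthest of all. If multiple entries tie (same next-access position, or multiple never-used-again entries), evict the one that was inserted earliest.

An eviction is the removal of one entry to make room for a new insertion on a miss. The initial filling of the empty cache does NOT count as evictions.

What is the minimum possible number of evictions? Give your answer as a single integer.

Answer: 6

Derivation:
OPT (Belady) simulation (capacity=3):
  1. access 9: MISS. Cache: [9]
  2. access 9: HIT. Next use of 9: step 7. Cache: [9]
  3. access 81: MISS. Cache: [9 81]
  4. access 12: MISS. Cache: [9 81 12]
  5. access 99: MISS, evict 81 (next use: step 11). Cache: [9 12 99]
  6. access 12: HIT. Next use of 12: step 8. Cache: [9 12 99]
  7. access 9: HIT. Next use of 9: never. Cache: [9 12 99]
  8. access 12: HIT. Next use of 12: step 14. Cache: [9 12 99]
  9. access 77: MISS, evict 9 (next use: never). Cache: [12 99 77]
  10. access 51: MISS, evict 77 (next use: never). Cache: [12 99 51]
  11. access 81: MISS, evict 51 (next use: never). Cache: [12 99 81]
  12. access 99: HIT. Next use of 99: never. Cache: [12 99 81]
  13. access 15: MISS, evict 99 (next use: never). Cache: [12 81 15]
  14. access 12: HIT. Next use of 12: step 15. Cache: [12 81 15]
  15. access 12: HIT. Next use of 12: never. Cache: [12 81 15]
  16. access 6: MISS, evict 12 (next use: never). Cache: [81 15 6]
Total: 7 hits, 9 misses, 6 evictions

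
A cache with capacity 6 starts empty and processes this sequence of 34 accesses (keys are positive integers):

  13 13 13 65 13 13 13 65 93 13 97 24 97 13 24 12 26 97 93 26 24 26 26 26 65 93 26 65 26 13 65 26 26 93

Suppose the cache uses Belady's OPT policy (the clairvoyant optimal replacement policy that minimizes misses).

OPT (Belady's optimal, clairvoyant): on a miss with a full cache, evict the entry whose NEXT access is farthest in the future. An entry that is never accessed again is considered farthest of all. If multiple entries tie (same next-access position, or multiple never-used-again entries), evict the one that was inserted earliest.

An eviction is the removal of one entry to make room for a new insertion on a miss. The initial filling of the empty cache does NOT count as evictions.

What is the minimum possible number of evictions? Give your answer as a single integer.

OPT (Belady) simulation (capacity=6):
  1. access 13: MISS. Cache: [13]
  2. access 13: HIT. Next use of 13: step 3. Cache: [13]
  3. access 13: HIT. Next use of 13: step 5. Cache: [13]
  4. access 65: MISS. Cache: [13 65]
  5. access 13: HIT. Next use of 13: step 6. Cache: [13 65]
  6. access 13: HIT. Next use of 13: step 7. Cache: [13 65]
  7. access 13: HIT. Next use of 13: step 10. Cache: [13 65]
  8. access 65: HIT. Next use of 65: step 25. Cache: [13 65]
  9. access 93: MISS. Cache: [13 65 93]
  10. access 13: HIT. Next use of 13: step 14. Cache: [13 65 93]
  11. access 97: MISS. Cache: [13 65 93 97]
  12. access 24: MISS. Cache: [13 65 93 97 24]
  13. access 97: HIT. Next use of 97: step 18. Cache: [13 65 93 97 24]
  14. access 13: HIT. Next use of 13: step 30. Cache: [13 65 93 97 24]
  15. access 24: HIT. Next use of 24: step 21. Cache: [13 65 93 97 24]
  16. access 12: MISS. Cache: [13 65 93 97 24 12]
  17. access 26: MISS, evict 12 (next use: never). Cache: [13 65 93 97 24 26]
  18. access 97: HIT. Next use of 97: never. Cache: [13 65 93 97 24 26]
  19. access 93: HIT. Next use of 93: step 26. Cache: [13 65 93 97 24 26]
  20. access 26: HIT. Next use of 26: step 22. Cache: [13 65 93 97 24 26]
  21. access 24: HIT. Next use of 24: never. Cache: [13 65 93 97 24 26]
  22. access 26: HIT. Next use of 26: step 23. Cache: [13 65 93 97 24 26]
  23. access 26: HIT. Next use of 26: step 24. Cache: [13 65 93 97 24 26]
  24. access 26: HIT. Next use of 26: step 27. Cache: [13 65 93 97 24 26]
  25. access 65: HIT. Next use of 65: step 28. Cache: [13 65 93 97 24 26]
  26. access 93: HIT. Next use of 93: step 34. Cache: [13 65 93 97 24 26]
  27. access 26: HIT. Next use of 26: step 29. Cache: [13 65 93 97 24 26]
  28. access 65: HIT. Next use of 65: step 31. Cache: [13 65 93 97 24 26]
  29. access 26: HIT. Next use of 26: step 32. Cache: [13 65 93 97 24 26]
  30. access 13: HIT. Next use of 13: never. Cache: [13 65 93 97 24 26]
  31. access 65: HIT. Next use of 65: never. Cache: [13 65 93 97 24 26]
  32. access 26: HIT. Next use of 26: step 33. Cache: [13 65 93 97 24 26]
  33. access 26: HIT. Next use of 26: never. Cache: [13 65 93 97 24 26]
  34. access 93: HIT. Next use of 93: never. Cache: [13 65 93 97 24 26]
Total: 27 hits, 7 misses, 1 evictions

Answer: 1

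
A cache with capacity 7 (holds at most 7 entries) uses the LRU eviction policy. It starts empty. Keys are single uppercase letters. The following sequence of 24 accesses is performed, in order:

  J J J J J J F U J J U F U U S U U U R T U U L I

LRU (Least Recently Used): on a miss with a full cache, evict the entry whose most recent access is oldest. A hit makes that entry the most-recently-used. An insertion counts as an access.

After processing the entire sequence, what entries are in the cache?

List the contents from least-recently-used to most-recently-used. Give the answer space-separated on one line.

Answer: F S R T U L I

Derivation:
LRU simulation (capacity=7):
  1. access J: MISS. Cache (LRU->MRU): [J]
  2. access J: HIT. Cache (LRU->MRU): [J]
  3. access J: HIT. Cache (LRU->MRU): [J]
  4. access J: HIT. Cache (LRU->MRU): [J]
  5. access J: HIT. Cache (LRU->MRU): [J]
  6. access J: HIT. Cache (LRU->MRU): [J]
  7. access F: MISS. Cache (LRU->MRU): [J F]
  8. access U: MISS. Cache (LRU->MRU): [J F U]
  9. access J: HIT. Cache (LRU->MRU): [F U J]
  10. access J: HIT. Cache (LRU->MRU): [F U J]
  11. access U: HIT. Cache (LRU->MRU): [F J U]
  12. access F: HIT. Cache (LRU->MRU): [J U F]
  13. access U: HIT. Cache (LRU->MRU): [J F U]
  14. access U: HIT. Cache (LRU->MRU): [J F U]
  15. access S: MISS. Cache (LRU->MRU): [J F U S]
  16. access U: HIT. Cache (LRU->MRU): [J F S U]
  17. access U: HIT. Cache (LRU->MRU): [J F S U]
  18. access U: HIT. Cache (LRU->MRU): [J F S U]
  19. access R: MISS. Cache (LRU->MRU): [J F S U R]
  20. access T: MISS. Cache (LRU->MRU): [J F S U R T]
  21. access U: HIT. Cache (LRU->MRU): [J F S R T U]
  22. access U: HIT. Cache (LRU->MRU): [J F S R T U]
  23. access L: MISS. Cache (LRU->MRU): [J F S R T U L]
  24. access I: MISS, evict J. Cache (LRU->MRU): [F S R T U L I]
Total: 16 hits, 8 misses, 1 evictions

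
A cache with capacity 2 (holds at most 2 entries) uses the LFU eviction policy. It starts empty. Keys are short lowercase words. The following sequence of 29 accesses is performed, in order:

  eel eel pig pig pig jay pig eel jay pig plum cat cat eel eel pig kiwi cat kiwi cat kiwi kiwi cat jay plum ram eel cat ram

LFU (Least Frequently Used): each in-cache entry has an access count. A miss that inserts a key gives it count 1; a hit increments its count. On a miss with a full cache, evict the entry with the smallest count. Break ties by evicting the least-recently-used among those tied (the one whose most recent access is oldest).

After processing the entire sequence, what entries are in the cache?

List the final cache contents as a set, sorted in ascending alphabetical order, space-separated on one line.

Answer: pig ram

Derivation:
LFU simulation (capacity=2):
  1. access eel: MISS. Cache: [eel(c=1)]
  2. access eel: HIT, count now 2. Cache: [eel(c=2)]
  3. access pig: MISS. Cache: [pig(c=1) eel(c=2)]
  4. access pig: HIT, count now 2. Cache: [eel(c=2) pig(c=2)]
  5. access pig: HIT, count now 3. Cache: [eel(c=2) pig(c=3)]
  6. access jay: MISS, evict eel(c=2). Cache: [jay(c=1) pig(c=3)]
  7. access pig: HIT, count now 4. Cache: [jay(c=1) pig(c=4)]
  8. access eel: MISS, evict jay(c=1). Cache: [eel(c=1) pig(c=4)]
  9. access jay: MISS, evict eel(c=1). Cache: [jay(c=1) pig(c=4)]
  10. access pig: HIT, count now 5. Cache: [jay(c=1) pig(c=5)]
  11. access plum: MISS, evict jay(c=1). Cache: [plum(c=1) pig(c=5)]
  12. access cat: MISS, evict plum(c=1). Cache: [cat(c=1) pig(c=5)]
  13. access cat: HIT, count now 2. Cache: [cat(c=2) pig(c=5)]
  14. access eel: MISS, evict cat(c=2). Cache: [eel(c=1) pig(c=5)]
  15. access eel: HIT, count now 2. Cache: [eel(c=2) pig(c=5)]
  16. access pig: HIT, count now 6. Cache: [eel(c=2) pig(c=6)]
  17. access kiwi: MISS, evict eel(c=2). Cache: [kiwi(c=1) pig(c=6)]
  18. access cat: MISS, evict kiwi(c=1). Cache: [cat(c=1) pig(c=6)]
  19. access kiwi: MISS, evict cat(c=1). Cache: [kiwi(c=1) pig(c=6)]
  20. access cat: MISS, evict kiwi(c=1). Cache: [cat(c=1) pig(c=6)]
  21. access kiwi: MISS, evict cat(c=1). Cache: [kiwi(c=1) pig(c=6)]
  22. access kiwi: HIT, count now 2. Cache: [kiwi(c=2) pig(c=6)]
  23. access cat: MISS, evict kiwi(c=2). Cache: [cat(c=1) pig(c=6)]
  24. access jay: MISS, evict cat(c=1). Cache: [jay(c=1) pig(c=6)]
  25. access plum: MISS, evict jay(c=1). Cache: [plum(c=1) pig(c=6)]
  26. access ram: MISS, evict plum(c=1). Cache: [ram(c=1) pig(c=6)]
  27. access eel: MISS, evict ram(c=1). Cache: [eel(c=1) pig(c=6)]
  28. access cat: MISS, evict eel(c=1). Cache: [cat(c=1) pig(c=6)]
  29. access ram: MISS, evict cat(c=1). Cache: [ram(c=1) pig(c=6)]
Total: 9 hits, 20 misses, 18 evictions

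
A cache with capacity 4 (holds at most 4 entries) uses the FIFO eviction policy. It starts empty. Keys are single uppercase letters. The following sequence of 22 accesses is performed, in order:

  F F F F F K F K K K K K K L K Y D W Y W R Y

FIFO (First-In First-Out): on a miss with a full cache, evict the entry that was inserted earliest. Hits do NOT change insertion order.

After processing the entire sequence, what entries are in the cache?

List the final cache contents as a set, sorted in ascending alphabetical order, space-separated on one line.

Answer: D R W Y

Derivation:
FIFO simulation (capacity=4):
  1. access F: MISS. Cache (old->new): [F]
  2. access F: HIT. Cache (old->new): [F]
  3. access F: HIT. Cache (old->new): [F]
  4. access F: HIT. Cache (old->new): [F]
  5. access F: HIT. Cache (old->new): [F]
  6. access K: MISS. Cache (old->new): [F K]
  7. access F: HIT. Cache (old->new): [F K]
  8. access K: HIT. Cache (old->new): [F K]
  9. access K: HIT. Cache (old->new): [F K]
  10. access K: HIT. Cache (old->new): [F K]
  11. access K: HIT. Cache (old->new): [F K]
  12. access K: HIT. Cache (old->new): [F K]
  13. access K: HIT. Cache (old->new): [F K]
  14. access L: MISS. Cache (old->new): [F K L]
  15. access K: HIT. Cache (old->new): [F K L]
  16. access Y: MISS. Cache (old->new): [F K L Y]
  17. access D: MISS, evict F. Cache (old->new): [K L Y D]
  18. access W: MISS, evict K. Cache (old->new): [L Y D W]
  19. access Y: HIT. Cache (old->new): [L Y D W]
  20. access W: HIT. Cache (old->new): [L Y D W]
  21. access R: MISS, evict L. Cache (old->new): [Y D W R]
  22. access Y: HIT. Cache (old->new): [Y D W R]
Total: 15 hits, 7 misses, 3 evictions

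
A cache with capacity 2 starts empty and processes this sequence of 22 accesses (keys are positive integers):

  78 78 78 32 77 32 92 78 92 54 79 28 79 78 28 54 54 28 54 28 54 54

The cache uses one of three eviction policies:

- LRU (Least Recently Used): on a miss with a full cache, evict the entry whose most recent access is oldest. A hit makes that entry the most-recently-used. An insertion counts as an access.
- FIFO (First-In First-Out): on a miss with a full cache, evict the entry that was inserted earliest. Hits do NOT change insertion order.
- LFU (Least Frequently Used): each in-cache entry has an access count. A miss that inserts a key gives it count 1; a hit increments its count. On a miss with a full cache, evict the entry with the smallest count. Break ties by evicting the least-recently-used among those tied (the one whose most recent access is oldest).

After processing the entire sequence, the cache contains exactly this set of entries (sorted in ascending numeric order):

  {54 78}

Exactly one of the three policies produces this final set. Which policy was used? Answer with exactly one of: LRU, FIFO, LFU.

Answer: LFU

Derivation:
Simulating under each policy and comparing final sets:
  LRU: final set = {28 54} -> differs
  FIFO: final set = {28 54} -> differs
  LFU: final set = {54 78} -> MATCHES target
Only LFU produces the target set.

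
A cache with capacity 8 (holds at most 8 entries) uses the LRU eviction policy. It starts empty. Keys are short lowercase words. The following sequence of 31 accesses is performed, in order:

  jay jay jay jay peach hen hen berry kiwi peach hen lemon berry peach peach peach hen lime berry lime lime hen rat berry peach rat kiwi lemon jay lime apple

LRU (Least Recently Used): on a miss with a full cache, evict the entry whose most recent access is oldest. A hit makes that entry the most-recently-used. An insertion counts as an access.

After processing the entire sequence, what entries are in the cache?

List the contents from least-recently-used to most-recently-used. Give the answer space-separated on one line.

LRU simulation (capacity=8):
  1. access jay: MISS. Cache (LRU->MRU): [jay]
  2. access jay: HIT. Cache (LRU->MRU): [jay]
  3. access jay: HIT. Cache (LRU->MRU): [jay]
  4. access jay: HIT. Cache (LRU->MRU): [jay]
  5. access peach: MISS. Cache (LRU->MRU): [jay peach]
  6. access hen: MISS. Cache (LRU->MRU): [jay peach hen]
  7. access hen: HIT. Cache (LRU->MRU): [jay peach hen]
  8. access berry: MISS. Cache (LRU->MRU): [jay peach hen berry]
  9. access kiwi: MISS. Cache (LRU->MRU): [jay peach hen berry kiwi]
  10. access peach: HIT. Cache (LRU->MRU): [jay hen berry kiwi peach]
  11. access hen: HIT. Cache (LRU->MRU): [jay berry kiwi peach hen]
  12. access lemon: MISS. Cache (LRU->MRU): [jay berry kiwi peach hen lemon]
  13. access berry: HIT. Cache (LRU->MRU): [jay kiwi peach hen lemon berry]
  14. access peach: HIT. Cache (LRU->MRU): [jay kiwi hen lemon berry peach]
  15. access peach: HIT. Cache (LRU->MRU): [jay kiwi hen lemon berry peach]
  16. access peach: HIT. Cache (LRU->MRU): [jay kiwi hen lemon berry peach]
  17. access hen: HIT. Cache (LRU->MRU): [jay kiwi lemon berry peach hen]
  18. access lime: MISS. Cache (LRU->MRU): [jay kiwi lemon berry peach hen lime]
  19. access berry: HIT. Cache (LRU->MRU): [jay kiwi lemon peach hen lime berry]
  20. access lime: HIT. Cache (LRU->MRU): [jay kiwi lemon peach hen berry lime]
  21. access lime: HIT. Cache (LRU->MRU): [jay kiwi lemon peach hen berry lime]
  22. access hen: HIT. Cache (LRU->MRU): [jay kiwi lemon peach berry lime hen]
  23. access rat: MISS. Cache (LRU->MRU): [jay kiwi lemon peach berry lime hen rat]
  24. access berry: HIT. Cache (LRU->MRU): [jay kiwi lemon peach lime hen rat berry]
  25. access peach: HIT. Cache (LRU->MRU): [jay kiwi lemon lime hen rat berry peach]
  26. access rat: HIT. Cache (LRU->MRU): [jay kiwi lemon lime hen berry peach rat]
  27. access kiwi: HIT. Cache (LRU->MRU): [jay lemon lime hen berry peach rat kiwi]
  28. access lemon: HIT. Cache (LRU->MRU): [jay lime hen berry peach rat kiwi lemon]
  29. access jay: HIT. Cache (LRU->MRU): [lime hen berry peach rat kiwi lemon jay]
  30. access lime: HIT. Cache (LRU->MRU): [hen berry peach rat kiwi lemon jay lime]
  31. access apple: MISS, evict hen. Cache (LRU->MRU): [berry peach rat kiwi lemon jay lime apple]
Total: 22 hits, 9 misses, 1 evictions

Answer: berry peach rat kiwi lemon jay lime apple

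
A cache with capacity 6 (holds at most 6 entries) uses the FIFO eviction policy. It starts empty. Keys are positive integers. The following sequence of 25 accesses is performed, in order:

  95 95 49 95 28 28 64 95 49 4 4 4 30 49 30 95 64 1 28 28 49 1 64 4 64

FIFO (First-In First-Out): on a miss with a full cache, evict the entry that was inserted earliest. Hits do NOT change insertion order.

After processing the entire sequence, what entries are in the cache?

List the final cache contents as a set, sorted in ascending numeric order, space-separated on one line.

Answer: 1 4 28 30 49 64

Derivation:
FIFO simulation (capacity=6):
  1. access 95: MISS. Cache (old->new): [95]
  2. access 95: HIT. Cache (old->new): [95]
  3. access 49: MISS. Cache (old->new): [95 49]
  4. access 95: HIT. Cache (old->new): [95 49]
  5. access 28: MISS. Cache (old->new): [95 49 28]
  6. access 28: HIT. Cache (old->new): [95 49 28]
  7. access 64: MISS. Cache (old->new): [95 49 28 64]
  8. access 95: HIT. Cache (old->new): [95 49 28 64]
  9. access 49: HIT. Cache (old->new): [95 49 28 64]
  10. access 4: MISS. Cache (old->new): [95 49 28 64 4]
  11. access 4: HIT. Cache (old->new): [95 49 28 64 4]
  12. access 4: HIT. Cache (old->new): [95 49 28 64 4]
  13. access 30: MISS. Cache (old->new): [95 49 28 64 4 30]
  14. access 49: HIT. Cache (old->new): [95 49 28 64 4 30]
  15. access 30: HIT. Cache (old->new): [95 49 28 64 4 30]
  16. access 95: HIT. Cache (old->new): [95 49 28 64 4 30]
  17. access 64: HIT. Cache (old->new): [95 49 28 64 4 30]
  18. access 1: MISS, evict 95. Cache (old->new): [49 28 64 4 30 1]
  19. access 28: HIT. Cache (old->new): [49 28 64 4 30 1]
  20. access 28: HIT. Cache (old->new): [49 28 64 4 30 1]
  21. access 49: HIT. Cache (old->new): [49 28 64 4 30 1]
  22. access 1: HIT. Cache (old->new): [49 28 64 4 30 1]
  23. access 64: HIT. Cache (old->new): [49 28 64 4 30 1]
  24. access 4: HIT. Cache (old->new): [49 28 64 4 30 1]
  25. access 64: HIT. Cache (old->new): [49 28 64 4 30 1]
Total: 18 hits, 7 misses, 1 evictions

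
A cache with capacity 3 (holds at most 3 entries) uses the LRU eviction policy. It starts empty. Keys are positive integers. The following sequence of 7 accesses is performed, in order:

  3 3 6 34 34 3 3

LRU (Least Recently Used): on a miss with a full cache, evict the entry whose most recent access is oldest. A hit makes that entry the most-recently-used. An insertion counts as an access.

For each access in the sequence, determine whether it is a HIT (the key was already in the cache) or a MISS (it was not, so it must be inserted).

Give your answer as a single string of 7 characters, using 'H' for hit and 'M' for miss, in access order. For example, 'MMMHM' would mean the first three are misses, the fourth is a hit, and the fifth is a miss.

LRU simulation (capacity=3):
  1. access 3: MISS. Cache (LRU->MRU): [3]
  2. access 3: HIT. Cache (LRU->MRU): [3]
  3. access 6: MISS. Cache (LRU->MRU): [3 6]
  4. access 34: MISS. Cache (LRU->MRU): [3 6 34]
  5. access 34: HIT. Cache (LRU->MRU): [3 6 34]
  6. access 3: HIT. Cache (LRU->MRU): [6 34 3]
  7. access 3: HIT. Cache (LRU->MRU): [6 34 3]
Total: 4 hits, 3 misses, 0 evictions

Answer: MHMMHHH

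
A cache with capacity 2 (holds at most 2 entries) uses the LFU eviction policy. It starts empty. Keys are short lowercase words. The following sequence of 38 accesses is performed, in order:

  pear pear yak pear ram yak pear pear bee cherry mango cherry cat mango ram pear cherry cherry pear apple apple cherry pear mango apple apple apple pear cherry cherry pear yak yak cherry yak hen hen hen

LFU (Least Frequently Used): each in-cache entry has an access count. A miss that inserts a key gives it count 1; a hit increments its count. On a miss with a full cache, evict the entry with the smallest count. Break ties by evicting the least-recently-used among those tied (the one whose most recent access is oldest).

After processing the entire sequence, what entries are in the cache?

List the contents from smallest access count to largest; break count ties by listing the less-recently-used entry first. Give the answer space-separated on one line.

Answer: hen pear

Derivation:
LFU simulation (capacity=2):
  1. access pear: MISS. Cache: [pear(c=1)]
  2. access pear: HIT, count now 2. Cache: [pear(c=2)]
  3. access yak: MISS. Cache: [yak(c=1) pear(c=2)]
  4. access pear: HIT, count now 3. Cache: [yak(c=1) pear(c=3)]
  5. access ram: MISS, evict yak(c=1). Cache: [ram(c=1) pear(c=3)]
  6. access yak: MISS, evict ram(c=1). Cache: [yak(c=1) pear(c=3)]
  7. access pear: HIT, count now 4. Cache: [yak(c=1) pear(c=4)]
  8. access pear: HIT, count now 5. Cache: [yak(c=1) pear(c=5)]
  9. access bee: MISS, evict yak(c=1). Cache: [bee(c=1) pear(c=5)]
  10. access cherry: MISS, evict bee(c=1). Cache: [cherry(c=1) pear(c=5)]
  11. access mango: MISS, evict cherry(c=1). Cache: [mango(c=1) pear(c=5)]
  12. access cherry: MISS, evict mango(c=1). Cache: [cherry(c=1) pear(c=5)]
  13. access cat: MISS, evict cherry(c=1). Cache: [cat(c=1) pear(c=5)]
  14. access mango: MISS, evict cat(c=1). Cache: [mango(c=1) pear(c=5)]
  15. access ram: MISS, evict mango(c=1). Cache: [ram(c=1) pear(c=5)]
  16. access pear: HIT, count now 6. Cache: [ram(c=1) pear(c=6)]
  17. access cherry: MISS, evict ram(c=1). Cache: [cherry(c=1) pear(c=6)]
  18. access cherry: HIT, count now 2. Cache: [cherry(c=2) pear(c=6)]
  19. access pear: HIT, count now 7. Cache: [cherry(c=2) pear(c=7)]
  20. access apple: MISS, evict cherry(c=2). Cache: [apple(c=1) pear(c=7)]
  21. access apple: HIT, count now 2. Cache: [apple(c=2) pear(c=7)]
  22. access cherry: MISS, evict apple(c=2). Cache: [cherry(c=1) pear(c=7)]
  23. access pear: HIT, count now 8. Cache: [cherry(c=1) pear(c=8)]
  24. access mango: MISS, evict cherry(c=1). Cache: [mango(c=1) pear(c=8)]
  25. access apple: MISS, evict mango(c=1). Cache: [apple(c=1) pear(c=8)]
  26. access apple: HIT, count now 2. Cache: [apple(c=2) pear(c=8)]
  27. access apple: HIT, count now 3. Cache: [apple(c=3) pear(c=8)]
  28. access pear: HIT, count now 9. Cache: [apple(c=3) pear(c=9)]
  29. access cherry: MISS, evict apple(c=3). Cache: [cherry(c=1) pear(c=9)]
  30. access cherry: HIT, count now 2. Cache: [cherry(c=2) pear(c=9)]
  31. access pear: HIT, count now 10. Cache: [cherry(c=2) pear(c=10)]
  32. access yak: MISS, evict cherry(c=2). Cache: [yak(c=1) pear(c=10)]
  33. access yak: HIT, count now 2. Cache: [yak(c=2) pear(c=10)]
  34. access cherry: MISS, evict yak(c=2). Cache: [cherry(c=1) pear(c=10)]
  35. access yak: MISS, evict cherry(c=1). Cache: [yak(c=1) pear(c=10)]
  36. access hen: MISS, evict yak(c=1). Cache: [hen(c=1) pear(c=10)]
  37. access hen: HIT, count now 2. Cache: [hen(c=2) pear(c=10)]
  38. access hen: HIT, count now 3. Cache: [hen(c=3) pear(c=10)]
Total: 17 hits, 21 misses, 19 evictions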